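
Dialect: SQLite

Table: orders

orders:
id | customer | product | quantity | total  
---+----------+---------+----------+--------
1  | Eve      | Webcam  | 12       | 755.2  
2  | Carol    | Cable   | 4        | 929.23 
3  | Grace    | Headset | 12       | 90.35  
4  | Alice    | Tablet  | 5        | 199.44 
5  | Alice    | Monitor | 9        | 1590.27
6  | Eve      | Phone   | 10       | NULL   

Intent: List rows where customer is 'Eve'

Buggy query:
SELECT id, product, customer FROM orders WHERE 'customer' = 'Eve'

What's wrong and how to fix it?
Bug: 'customer' in single quotes is a string literal, not the column; the comparison is literal-vs-literal and never true

Fix: Reference the column as customer without single quotes

Corrected query:
SELECT id, product, customer FROM orders WHERE customer = 'Eve'

Result:
id | product | customer
---+---------+---------
1  | Webcam  | Eve     
6  | Phone   | Eve     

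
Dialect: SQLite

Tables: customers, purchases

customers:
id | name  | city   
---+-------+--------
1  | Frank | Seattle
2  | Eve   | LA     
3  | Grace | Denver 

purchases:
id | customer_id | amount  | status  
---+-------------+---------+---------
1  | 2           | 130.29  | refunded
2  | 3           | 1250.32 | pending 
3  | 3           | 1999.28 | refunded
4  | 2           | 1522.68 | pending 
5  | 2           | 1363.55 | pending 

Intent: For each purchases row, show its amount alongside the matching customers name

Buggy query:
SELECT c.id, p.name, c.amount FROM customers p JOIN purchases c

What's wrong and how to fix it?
Bug: Missing join condition: each purchases row is matched to all customers rows instead of just its own

Fix: Specify the join condition linking the foreign key to the parent id

Corrected query:
SELECT c.id, p.name, c.amount FROM customers p JOIN purchases c ON c.customer_id = p.id

Result:
id | name  | amount 
---+-------+--------
1  | Eve   | 130.29 
2  | Grace | 1250.32
3  | Grace | 1999.28
4  | Eve   | 1522.68
5  | Eve   | 1363.55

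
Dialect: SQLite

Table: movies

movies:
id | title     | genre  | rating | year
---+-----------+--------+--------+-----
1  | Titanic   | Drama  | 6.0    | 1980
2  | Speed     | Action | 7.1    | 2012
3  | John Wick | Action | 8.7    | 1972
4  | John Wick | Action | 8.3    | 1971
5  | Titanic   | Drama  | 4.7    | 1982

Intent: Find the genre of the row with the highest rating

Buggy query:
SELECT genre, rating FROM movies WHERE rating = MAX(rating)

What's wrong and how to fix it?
Bug: WHERE is evaluated per row; an aggregate over the whole table isn't defined there

Fix: Wrap MAX in a scalar subquery so WHERE compares against a single value

Corrected query:
SELECT genre, rating FROM movies WHERE rating = (SELECT MAX(rating) FROM movies)

Result:
genre  | rating
-------+-------
Action | 8.7   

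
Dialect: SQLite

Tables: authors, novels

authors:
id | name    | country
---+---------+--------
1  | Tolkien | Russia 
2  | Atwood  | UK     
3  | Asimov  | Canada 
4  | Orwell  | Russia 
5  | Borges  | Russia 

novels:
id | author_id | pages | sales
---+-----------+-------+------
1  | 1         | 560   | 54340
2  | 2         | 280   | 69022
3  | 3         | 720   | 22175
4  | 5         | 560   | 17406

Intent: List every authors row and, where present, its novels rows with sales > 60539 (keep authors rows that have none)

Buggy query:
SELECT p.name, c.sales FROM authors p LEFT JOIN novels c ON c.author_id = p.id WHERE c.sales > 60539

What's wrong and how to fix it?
Bug: A WHERE condition on the right-hand table after LEFT JOIN drops unmatched parents

Fix: Move the right-table condition into the ON clause so unmatched parents are kept

Corrected query:
SELECT p.name, c.sales FROM authors p LEFT JOIN novels c ON c.author_id = p.id AND c.sales > 60539

Result:
name    | sales
--------+------
Tolkien | NULL 
Atwood  | 69022
Asimov  | NULL 
Orwell  | NULL 
Borges  | NULL 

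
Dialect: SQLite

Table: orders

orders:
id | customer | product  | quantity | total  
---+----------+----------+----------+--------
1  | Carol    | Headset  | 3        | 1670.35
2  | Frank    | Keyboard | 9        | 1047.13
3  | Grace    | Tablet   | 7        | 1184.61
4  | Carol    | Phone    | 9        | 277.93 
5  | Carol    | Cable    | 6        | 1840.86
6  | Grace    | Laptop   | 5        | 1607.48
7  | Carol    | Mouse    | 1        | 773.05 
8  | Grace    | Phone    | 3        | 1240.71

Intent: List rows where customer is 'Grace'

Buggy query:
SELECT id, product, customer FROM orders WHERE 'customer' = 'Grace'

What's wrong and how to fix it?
Bug: 'customer' in single quotes is a string literal, not the column; the comparison is literal-vs-literal and never true

Fix: Remove the quotes around the column name (or use double quotes for an identifier)

Corrected query:
SELECT id, product, customer FROM orders WHERE customer = 'Grace'

Result:
id | product | customer
---+---------+---------
3  | Tablet  | Grace   
6  | Laptop  | Grace   
8  | Phone   | Grace   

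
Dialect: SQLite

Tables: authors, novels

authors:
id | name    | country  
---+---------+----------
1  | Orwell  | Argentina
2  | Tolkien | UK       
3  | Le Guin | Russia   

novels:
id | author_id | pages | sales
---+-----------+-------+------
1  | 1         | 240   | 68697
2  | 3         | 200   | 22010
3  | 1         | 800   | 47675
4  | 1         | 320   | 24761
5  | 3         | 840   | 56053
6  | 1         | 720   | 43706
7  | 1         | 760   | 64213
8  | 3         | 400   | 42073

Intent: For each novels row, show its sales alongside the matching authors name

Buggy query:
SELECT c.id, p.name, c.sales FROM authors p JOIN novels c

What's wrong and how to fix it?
Bug: Missing join condition: each novels row is matched to all authors rows instead of just its own

Fix: Add ON c.author_id = p.id to the JOIN

Corrected query:
SELECT c.id, p.name, c.sales FROM authors p JOIN novels c ON c.author_id = p.id

Result:
id | name    | sales
---+---------+------
1  | Orwell  | 68697
2  | Le Guin | 22010
3  | Orwell  | 47675
4  | Orwell  | 24761
5  | Le Guin | 56053
6  | Orwell  | 43706
7  | Orwell  | 64213
8  | Le Guin | 42073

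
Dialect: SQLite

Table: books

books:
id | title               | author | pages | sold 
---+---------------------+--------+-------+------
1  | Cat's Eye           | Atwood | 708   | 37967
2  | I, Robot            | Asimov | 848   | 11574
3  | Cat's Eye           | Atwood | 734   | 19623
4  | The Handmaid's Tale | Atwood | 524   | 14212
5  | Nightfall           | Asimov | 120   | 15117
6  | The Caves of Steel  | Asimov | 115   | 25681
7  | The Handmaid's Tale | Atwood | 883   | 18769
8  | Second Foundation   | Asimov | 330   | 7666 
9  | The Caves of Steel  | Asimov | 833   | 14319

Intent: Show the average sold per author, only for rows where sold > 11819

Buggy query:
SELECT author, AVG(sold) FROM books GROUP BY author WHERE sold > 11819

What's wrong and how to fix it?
Bug: WHERE cannot follow GROUP BY

Fix: Move the WHERE clause before GROUP BY

Corrected query:
SELECT author, AVG(sold) FROM books WHERE sold > 11819 GROUP BY author

Result:
author | AVG(sold)   
-------+-------------
Asimov | 18372.333333
Atwood | 22642.75    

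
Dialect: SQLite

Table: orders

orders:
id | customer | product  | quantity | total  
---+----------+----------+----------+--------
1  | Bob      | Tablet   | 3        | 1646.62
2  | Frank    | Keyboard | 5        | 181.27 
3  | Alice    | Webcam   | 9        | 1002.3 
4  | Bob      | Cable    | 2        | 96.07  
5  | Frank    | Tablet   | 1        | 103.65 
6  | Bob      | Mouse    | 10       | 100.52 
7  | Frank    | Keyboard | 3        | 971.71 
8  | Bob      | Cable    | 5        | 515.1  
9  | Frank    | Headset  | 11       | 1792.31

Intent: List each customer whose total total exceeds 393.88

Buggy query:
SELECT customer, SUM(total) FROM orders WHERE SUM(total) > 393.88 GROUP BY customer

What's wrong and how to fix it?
Bug: WHERE runs before GROUP BY, so aggregates aren't available there

Fix: Use HAVING (which filters groups after aggregation) instead of WHERE

Corrected query:
SELECT customer, SUM(total) FROM orders GROUP BY customer HAVING SUM(total) > 393.88

Result:
customer | SUM(total)
---------+-----------
Alice    | 1002.3    
Bob      | 2358.31   
Frank    | 3048.94   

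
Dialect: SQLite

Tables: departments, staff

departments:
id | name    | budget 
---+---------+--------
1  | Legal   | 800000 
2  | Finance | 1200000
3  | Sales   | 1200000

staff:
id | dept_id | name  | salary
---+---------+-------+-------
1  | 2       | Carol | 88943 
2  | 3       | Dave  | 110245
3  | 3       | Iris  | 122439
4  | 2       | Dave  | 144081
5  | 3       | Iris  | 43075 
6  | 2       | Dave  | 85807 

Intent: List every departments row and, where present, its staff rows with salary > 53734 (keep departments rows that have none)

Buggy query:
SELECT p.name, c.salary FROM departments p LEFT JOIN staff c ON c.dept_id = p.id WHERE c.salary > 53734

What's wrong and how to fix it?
Bug: Filtering c.salary in WHERE discards the NULL rows produced by LEFT JOIN, turning it into an inner join

Fix: Put 'c.salary > 53734' in the JOIN's ON clause instead of WHERE

Corrected query:
SELECT p.name, c.salary FROM departments p LEFT JOIN staff c ON c.dept_id = p.id AND c.salary > 53734

Result:
name    | salary
--------+-------
Legal   | NULL  
Finance | 85807 
Finance | 88943 
Finance | 144081
Sales   | 110245
Sales   | 122439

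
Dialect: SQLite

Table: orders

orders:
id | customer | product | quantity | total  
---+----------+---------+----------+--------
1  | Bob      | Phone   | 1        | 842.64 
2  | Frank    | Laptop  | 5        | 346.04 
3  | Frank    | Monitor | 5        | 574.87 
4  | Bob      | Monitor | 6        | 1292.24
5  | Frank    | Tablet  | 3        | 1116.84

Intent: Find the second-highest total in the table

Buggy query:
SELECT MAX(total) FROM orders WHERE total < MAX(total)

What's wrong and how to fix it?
Bug: The inner MAX is an aggregate inside WHERE, which is not allowed

Fix: Compute the overall MAX in a subquery, then take MAX of rows below it

Corrected query:
SELECT MAX(total) FROM orders WHERE total < (SELECT MAX(total) FROM orders)

Result:
MAX(total)
----------
1116.84   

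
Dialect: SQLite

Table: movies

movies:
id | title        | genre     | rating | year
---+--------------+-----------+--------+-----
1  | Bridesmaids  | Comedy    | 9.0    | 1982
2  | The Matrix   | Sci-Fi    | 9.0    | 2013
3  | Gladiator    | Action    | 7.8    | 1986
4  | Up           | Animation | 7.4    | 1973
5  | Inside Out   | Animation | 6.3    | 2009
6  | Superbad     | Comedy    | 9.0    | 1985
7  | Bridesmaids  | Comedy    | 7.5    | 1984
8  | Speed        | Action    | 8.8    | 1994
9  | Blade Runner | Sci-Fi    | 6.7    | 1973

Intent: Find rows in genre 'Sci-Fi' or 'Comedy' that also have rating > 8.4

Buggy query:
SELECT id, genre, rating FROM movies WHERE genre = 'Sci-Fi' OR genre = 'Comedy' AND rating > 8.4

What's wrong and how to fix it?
Bug: AND binds tighter than OR, so this parses as genre = 'Sci-Fi' OR (genre = 'Comedy' AND rating > 8.4)

Fix: Group the OR with parentheses (or use IN), then AND the threshold

Corrected query:
SELECT id, genre, rating FROM movies WHERE (genre = 'Sci-Fi' OR genre = 'Comedy') AND rating > 8.4

Result:
id | genre  | rating
---+--------+-------
1  | Comedy | 9     
2  | Sci-Fi | 9     
6  | Comedy | 9     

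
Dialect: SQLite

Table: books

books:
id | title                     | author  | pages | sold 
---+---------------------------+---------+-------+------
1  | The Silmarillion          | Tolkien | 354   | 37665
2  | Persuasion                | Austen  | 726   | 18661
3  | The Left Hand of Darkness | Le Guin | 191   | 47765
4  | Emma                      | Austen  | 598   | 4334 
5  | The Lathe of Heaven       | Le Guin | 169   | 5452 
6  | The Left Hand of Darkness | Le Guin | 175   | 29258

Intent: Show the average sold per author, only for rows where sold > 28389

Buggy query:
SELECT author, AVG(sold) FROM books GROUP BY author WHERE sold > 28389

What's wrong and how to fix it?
Bug: Row-level WHERE must come before GROUP BY in the clause order

Fix: Move the WHERE clause before GROUP BY

Corrected query:
SELECT author, AVG(sold) FROM books WHERE sold > 28389 GROUP BY author

Result:
author  | AVG(sold)
--------+----------
Le Guin | 38511.5  
Tolkien | 37665    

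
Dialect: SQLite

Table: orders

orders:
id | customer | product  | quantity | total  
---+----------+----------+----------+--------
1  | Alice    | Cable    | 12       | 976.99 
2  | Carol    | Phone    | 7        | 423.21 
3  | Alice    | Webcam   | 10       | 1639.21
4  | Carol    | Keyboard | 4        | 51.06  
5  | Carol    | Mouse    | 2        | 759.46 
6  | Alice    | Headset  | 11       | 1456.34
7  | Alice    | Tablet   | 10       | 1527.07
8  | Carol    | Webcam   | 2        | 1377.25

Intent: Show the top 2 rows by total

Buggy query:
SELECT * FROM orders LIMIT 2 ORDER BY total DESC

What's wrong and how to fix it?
Bug: ORDER BY cannot follow LIMIT; LIMIT is the final clause

Fix: Sort with ORDER BY, then apply LIMIT

Corrected query:
SELECT * FROM orders ORDER BY total DESC LIMIT 2

Result:
id | customer | product | quantity | total  
---+----------+---------+----------+--------
3  | Alice    | Webcam  | 10       | 1639.21
7  | Alice    | Tablet  | 10       | 1527.07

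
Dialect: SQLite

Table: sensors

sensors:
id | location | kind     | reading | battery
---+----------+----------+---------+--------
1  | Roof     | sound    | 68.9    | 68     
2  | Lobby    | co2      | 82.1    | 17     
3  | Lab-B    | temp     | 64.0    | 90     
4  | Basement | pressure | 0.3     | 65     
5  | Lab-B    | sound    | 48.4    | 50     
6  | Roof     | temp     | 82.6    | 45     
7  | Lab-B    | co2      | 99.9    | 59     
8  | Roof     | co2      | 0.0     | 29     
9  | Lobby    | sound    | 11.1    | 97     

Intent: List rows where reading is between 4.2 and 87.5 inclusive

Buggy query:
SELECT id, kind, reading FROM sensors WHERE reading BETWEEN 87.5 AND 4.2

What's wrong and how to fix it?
Bug: BETWEEN expects the lower bound first; with 87.5 AND 4.2 the range is empty

Fix: Write BETWEEN 4.2 AND 87.5

Corrected query:
SELECT id, kind, reading FROM sensors WHERE reading BETWEEN 4.2 AND 87.5

Result:
id | kind  | reading
---+-------+--------
1  | sound | 68.9   
2  | co2   | 82.1   
3  | temp  | 64     
5  | sound | 48.4   
6  | temp  | 82.6   
9  | sound | 11.1   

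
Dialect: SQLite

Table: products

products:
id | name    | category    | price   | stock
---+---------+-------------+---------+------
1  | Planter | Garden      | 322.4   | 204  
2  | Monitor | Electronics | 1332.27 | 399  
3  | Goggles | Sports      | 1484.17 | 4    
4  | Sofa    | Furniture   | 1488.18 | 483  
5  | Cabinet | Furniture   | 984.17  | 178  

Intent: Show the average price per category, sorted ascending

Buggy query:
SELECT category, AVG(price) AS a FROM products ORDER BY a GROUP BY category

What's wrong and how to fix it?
Bug: GROUP BY must precede ORDER BY

Fix: Reorder: SELECT … FROM … GROUP BY … ORDER BY …

Corrected query:
SELECT category, AVG(price) AS a FROM products GROUP BY category ORDER BY a

Result:
category    | a       
------------+---------
Garden      | 322.4   
Furniture   | 1236.175
Electronics | 1332.27 
Sports      | 1484.17 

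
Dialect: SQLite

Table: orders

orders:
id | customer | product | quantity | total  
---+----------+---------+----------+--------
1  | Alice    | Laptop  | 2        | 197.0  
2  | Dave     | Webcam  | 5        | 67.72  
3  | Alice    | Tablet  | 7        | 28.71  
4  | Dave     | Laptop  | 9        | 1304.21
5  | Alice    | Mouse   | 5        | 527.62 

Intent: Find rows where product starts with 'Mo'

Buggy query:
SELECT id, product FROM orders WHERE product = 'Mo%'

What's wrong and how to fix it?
Bug: '=' compares the literal string including the % character; pattern matching needs LIKE

Fix: Replace '=' with LIKE so 'Mo%' is treated as a pattern

Corrected query:
SELECT id, product FROM orders WHERE product LIKE 'Mo%'

Result:
id | product
---+--------
5  | Mouse  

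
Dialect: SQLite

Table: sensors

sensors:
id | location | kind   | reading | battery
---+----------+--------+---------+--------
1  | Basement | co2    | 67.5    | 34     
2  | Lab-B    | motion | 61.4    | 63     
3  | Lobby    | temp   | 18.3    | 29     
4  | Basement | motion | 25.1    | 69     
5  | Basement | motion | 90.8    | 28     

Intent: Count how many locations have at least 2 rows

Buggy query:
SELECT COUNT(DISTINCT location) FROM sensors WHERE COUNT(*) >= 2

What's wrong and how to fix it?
Bug: COUNT(*) cannot appear in WHERE; the per-group count doesn't exist yet

Fix: Group first with HAVING COUNT(*) >= 2, then COUNT the resulting groups

Corrected query:
SELECT COUNT(*) FROM (SELECT location FROM sensors GROUP BY location HAVING COUNT(*) >= 2)

Result:
COUNT(*)
--------
1       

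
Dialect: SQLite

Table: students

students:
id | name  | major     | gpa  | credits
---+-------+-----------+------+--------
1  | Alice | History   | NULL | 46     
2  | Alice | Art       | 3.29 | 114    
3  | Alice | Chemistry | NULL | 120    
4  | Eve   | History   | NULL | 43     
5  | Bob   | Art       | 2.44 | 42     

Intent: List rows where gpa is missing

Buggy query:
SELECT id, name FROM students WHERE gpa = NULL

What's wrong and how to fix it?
Bug: '= NULL' is always unknown in SQL three-valued logic, so no rows match

Fix: Replace '= NULL' with 'IS NULL'

Corrected query:
SELECT id, name FROM students WHERE gpa IS NULL

Result:
id | name 
---+------
1  | Alice
3  | Alice
4  | Eve  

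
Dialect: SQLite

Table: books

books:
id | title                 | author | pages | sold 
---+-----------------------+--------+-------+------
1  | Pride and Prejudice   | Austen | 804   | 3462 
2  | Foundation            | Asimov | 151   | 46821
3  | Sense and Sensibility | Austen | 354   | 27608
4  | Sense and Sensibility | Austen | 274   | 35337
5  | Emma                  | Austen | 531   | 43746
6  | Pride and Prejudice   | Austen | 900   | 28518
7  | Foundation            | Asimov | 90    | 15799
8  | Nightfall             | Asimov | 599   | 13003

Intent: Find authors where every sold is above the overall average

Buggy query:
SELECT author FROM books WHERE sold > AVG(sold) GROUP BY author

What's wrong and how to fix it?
Bug: WHERE evaluates per row before aggregation, so AVG() is unavailable

Fix: Compute the overall average in a scalar subquery and compare each group's MIN against it in HAVING

Corrected query:
SELECT author FROM books GROUP BY author HAVING MIN(sold) > (SELECT AVG(sold) FROM books)

Result:
(no rows)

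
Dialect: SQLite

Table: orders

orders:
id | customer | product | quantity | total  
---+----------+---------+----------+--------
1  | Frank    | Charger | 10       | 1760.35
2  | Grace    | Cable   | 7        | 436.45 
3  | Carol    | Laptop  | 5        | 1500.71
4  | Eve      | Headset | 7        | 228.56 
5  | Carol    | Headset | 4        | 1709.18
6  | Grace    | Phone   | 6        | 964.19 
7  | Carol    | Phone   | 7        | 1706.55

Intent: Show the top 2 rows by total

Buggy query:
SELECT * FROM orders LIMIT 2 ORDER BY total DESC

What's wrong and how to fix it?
Bug: ORDER BY cannot follow LIMIT; LIMIT is the final clause

Fix: Swap the clauses: ORDER BY first, then LIMIT

Corrected query:
SELECT * FROM orders ORDER BY total DESC LIMIT 2

Result:
id | customer | product | quantity | total  
---+----------+---------+----------+--------
1  | Frank    | Charger | 10       | 1760.35
5  | Carol    | Headset | 4        | 1709.18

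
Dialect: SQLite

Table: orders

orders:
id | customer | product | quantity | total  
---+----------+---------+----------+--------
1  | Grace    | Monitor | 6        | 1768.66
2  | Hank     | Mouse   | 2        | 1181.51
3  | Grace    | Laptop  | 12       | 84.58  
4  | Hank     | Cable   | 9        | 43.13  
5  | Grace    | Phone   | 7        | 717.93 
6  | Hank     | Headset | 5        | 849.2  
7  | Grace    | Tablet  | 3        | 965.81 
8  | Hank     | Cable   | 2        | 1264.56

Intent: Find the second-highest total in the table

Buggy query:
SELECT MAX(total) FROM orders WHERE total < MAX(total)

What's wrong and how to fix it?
Bug: The inner MAX is an aggregate inside WHERE, which is not allowed

Fix: Compute the overall MAX in a subquery, then take MAX of rows below it

Corrected query:
SELECT MAX(total) FROM orders WHERE total < (SELECT MAX(total) FROM orders)

Result:
MAX(total)
----------
1264.56   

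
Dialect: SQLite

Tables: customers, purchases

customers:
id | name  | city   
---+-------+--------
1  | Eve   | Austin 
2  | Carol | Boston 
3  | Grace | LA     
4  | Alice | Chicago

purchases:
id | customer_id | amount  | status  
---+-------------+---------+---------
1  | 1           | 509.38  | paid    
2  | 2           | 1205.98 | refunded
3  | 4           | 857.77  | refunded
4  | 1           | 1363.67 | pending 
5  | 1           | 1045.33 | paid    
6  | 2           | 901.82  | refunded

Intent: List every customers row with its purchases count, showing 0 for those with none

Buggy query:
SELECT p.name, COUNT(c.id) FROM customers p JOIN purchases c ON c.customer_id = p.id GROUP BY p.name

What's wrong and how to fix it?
Bug: INNER JOIN drops customers rows that have no matching purchases rows

Fix: Switch to LEFT JOIN to retain unmatched parent rows

Corrected query:
SELECT p.name, COUNT(c.id) FROM customers p LEFT JOIN purchases c ON c.customer_id = p.id GROUP BY p.name

Result:
name  | COUNT(c.id)
------+------------
Alice | 1          
Carol | 2          
Eve   | 3          
Grace | 0          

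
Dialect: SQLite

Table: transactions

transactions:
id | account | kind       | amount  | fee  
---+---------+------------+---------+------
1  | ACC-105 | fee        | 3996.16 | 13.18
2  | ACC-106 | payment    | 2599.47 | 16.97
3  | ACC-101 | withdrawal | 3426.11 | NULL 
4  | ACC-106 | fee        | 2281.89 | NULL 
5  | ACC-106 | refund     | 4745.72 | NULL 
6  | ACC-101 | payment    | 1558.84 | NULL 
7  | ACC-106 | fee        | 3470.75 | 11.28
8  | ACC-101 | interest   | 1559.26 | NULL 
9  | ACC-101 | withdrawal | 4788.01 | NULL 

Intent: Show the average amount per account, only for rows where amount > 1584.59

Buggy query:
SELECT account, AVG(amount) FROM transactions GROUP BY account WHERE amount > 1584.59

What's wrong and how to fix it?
Bug: Row-level WHERE must come before GROUP BY in the clause order

Fix: Move the WHERE clause before GROUP BY

Corrected query:
SELECT account, AVG(amount) FROM transactions WHERE amount > 1584.59 GROUP BY account

Result:
account | AVG(amount)
--------+------------
ACC-101 | 4107.06    
ACC-105 | 3996.16    
ACC-106 | 3274.4575  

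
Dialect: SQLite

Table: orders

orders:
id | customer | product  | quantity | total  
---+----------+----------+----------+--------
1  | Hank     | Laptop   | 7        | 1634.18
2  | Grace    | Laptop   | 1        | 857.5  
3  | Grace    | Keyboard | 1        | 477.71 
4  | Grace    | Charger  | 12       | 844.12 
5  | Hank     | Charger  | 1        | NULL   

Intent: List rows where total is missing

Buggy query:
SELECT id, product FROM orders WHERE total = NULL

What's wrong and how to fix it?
Bug: '= NULL' is always unknown in SQL three-valued logic, so no rows match

Fix: Replace '= NULL' with 'IS NULL'

Corrected query:
SELECT id, product FROM orders WHERE total IS NULL

Result:
id | product
---+--------
5  | Charger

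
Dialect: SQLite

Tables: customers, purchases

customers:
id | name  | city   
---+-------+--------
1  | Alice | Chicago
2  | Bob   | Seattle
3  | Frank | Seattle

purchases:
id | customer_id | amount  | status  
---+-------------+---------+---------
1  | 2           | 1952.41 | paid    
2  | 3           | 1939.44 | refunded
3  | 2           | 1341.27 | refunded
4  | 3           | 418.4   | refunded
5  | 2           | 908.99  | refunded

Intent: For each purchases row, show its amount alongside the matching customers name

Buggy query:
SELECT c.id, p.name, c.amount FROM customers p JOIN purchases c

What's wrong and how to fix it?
Bug: Missing join condition: each purchases row is matched to all customers rows instead of just its own

Fix: Add ON c.customer_id = p.id to the JOIN

Corrected query:
SELECT c.id, p.name, c.amount FROM customers p JOIN purchases c ON c.customer_id = p.id

Result:
id | name  | amount 
---+-------+--------
1  | Bob   | 1952.41
2  | Frank | 1939.44
3  | Bob   | 1341.27
4  | Frank | 418.4  
5  | Bob   | 908.99 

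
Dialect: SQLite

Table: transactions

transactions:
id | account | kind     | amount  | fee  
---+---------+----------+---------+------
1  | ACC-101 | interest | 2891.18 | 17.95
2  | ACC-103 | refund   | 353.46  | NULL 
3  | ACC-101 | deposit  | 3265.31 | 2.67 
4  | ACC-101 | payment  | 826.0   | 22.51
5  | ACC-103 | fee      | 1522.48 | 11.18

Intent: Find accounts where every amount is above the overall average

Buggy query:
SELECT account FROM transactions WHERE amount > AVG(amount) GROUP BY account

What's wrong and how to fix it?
Bug: WHERE evaluates per row before aggregation, so AVG() is unavailable

Fix: Use a subquery for AVG and a HAVING MIN(...) filter so the condition holds for every row in the group

Corrected query:
SELECT account FROM transactions GROUP BY account HAVING MIN(amount) > (SELECT AVG(amount) FROM transactions)

Result:
(no rows)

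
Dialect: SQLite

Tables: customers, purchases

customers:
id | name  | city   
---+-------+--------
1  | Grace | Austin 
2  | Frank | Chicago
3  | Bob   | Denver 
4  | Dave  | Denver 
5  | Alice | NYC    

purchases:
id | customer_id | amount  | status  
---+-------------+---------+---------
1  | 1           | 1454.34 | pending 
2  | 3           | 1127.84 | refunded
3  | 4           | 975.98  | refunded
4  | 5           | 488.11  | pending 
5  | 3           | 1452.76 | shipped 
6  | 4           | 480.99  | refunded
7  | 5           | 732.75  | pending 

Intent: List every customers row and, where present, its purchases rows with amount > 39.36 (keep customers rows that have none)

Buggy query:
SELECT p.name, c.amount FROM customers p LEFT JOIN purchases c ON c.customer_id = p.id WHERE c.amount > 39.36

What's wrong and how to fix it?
Bug: A WHERE condition on the right-hand table after LEFT JOIN drops unmatched parents

Fix: Put 'c.amount > 39.36' in the JOIN's ON clause instead of WHERE

Corrected query:
SELECT p.name, c.amount FROM customers p LEFT JOIN purchases c ON c.customer_id = p.id AND c.amount > 39.36

Result:
name  | amount 
------+--------
Grace | 1454.34
Frank | NULL   
Bob   | 1127.84
Bob   | 1452.76
Dave  | 480.99 
Dave  | 975.98 
Alice | 488.11 
Alice | 732.75 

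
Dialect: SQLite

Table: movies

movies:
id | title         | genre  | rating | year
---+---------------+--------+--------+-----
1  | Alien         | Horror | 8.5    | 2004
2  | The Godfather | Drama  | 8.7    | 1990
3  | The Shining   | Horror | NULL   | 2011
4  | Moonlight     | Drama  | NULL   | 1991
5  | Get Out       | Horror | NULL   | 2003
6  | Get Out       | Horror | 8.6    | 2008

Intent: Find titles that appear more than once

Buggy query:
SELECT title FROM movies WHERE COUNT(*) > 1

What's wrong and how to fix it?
Bug: WHERE can't reference COUNT(*); aggregates are computed after WHERE

Fix: GROUP BY title, then filter groups with HAVING COUNT(*) > 1

Corrected query:
SELECT title FROM movies GROUP BY title HAVING COUNT(*) > 1

Result:
title  
-------
Get Out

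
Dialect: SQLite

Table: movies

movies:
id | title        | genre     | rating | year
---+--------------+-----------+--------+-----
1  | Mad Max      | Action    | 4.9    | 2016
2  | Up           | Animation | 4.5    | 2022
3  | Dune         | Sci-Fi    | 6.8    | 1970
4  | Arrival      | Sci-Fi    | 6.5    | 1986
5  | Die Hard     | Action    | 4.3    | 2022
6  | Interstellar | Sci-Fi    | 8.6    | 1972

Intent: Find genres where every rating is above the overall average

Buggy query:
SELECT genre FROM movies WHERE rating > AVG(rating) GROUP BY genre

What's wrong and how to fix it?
Bug: AVG() is an aggregate; it can't sit directly in WHERE

Fix: Use a subquery for AVG and a HAVING MIN(...) filter so the condition holds for every row in the group

Corrected query:
SELECT genre FROM movies GROUP BY genre HAVING MIN(rating) > (SELECT AVG(rating) FROM movies)

Result:
genre 
------
Sci-Fi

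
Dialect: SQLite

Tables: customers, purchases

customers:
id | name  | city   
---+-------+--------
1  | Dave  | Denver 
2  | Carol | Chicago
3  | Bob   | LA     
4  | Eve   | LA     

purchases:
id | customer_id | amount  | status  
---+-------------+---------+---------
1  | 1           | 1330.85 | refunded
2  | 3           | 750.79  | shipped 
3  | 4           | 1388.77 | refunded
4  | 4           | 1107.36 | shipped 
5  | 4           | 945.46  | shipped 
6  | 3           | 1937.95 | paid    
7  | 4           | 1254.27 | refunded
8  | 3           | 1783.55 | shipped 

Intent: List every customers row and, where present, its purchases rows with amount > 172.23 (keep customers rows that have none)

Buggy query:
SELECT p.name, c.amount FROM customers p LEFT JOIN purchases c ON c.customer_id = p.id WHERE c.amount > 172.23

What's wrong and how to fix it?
Bug: Filtering c.amount in WHERE discards the NULL rows produced by LEFT JOIN, turning it into an inner join

Fix: Put 'c.amount > 172.23' in the JOIN's ON clause instead of WHERE

Corrected query:
SELECT p.name, c.amount FROM customers p LEFT JOIN purchases c ON c.customer_id = p.id AND c.amount > 172.23

Result:
name  | amount 
------+--------
Dave  | 1330.85
Carol | NULL   
Bob   | 750.79 
Bob   | 1783.55
Bob   | 1937.95
Eve   | 945.46 
Eve   | 1107.36
Eve   | 1254.27
Eve   | 1388.77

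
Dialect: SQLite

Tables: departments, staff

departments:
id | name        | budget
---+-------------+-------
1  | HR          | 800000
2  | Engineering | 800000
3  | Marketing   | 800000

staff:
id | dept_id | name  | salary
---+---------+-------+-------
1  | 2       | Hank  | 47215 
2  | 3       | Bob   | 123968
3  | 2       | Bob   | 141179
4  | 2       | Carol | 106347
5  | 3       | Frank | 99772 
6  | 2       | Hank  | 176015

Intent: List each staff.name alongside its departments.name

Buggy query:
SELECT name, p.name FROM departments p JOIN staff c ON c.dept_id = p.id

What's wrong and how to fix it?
Bug: Both tables have a 'name' column; the unqualified reference is ambiguous

Fix: Qualify the column with its table alias (c.name)

Corrected query:
SELECT c.name, p.name FROM departments p JOIN staff c ON c.dept_id = p.id

Result:
name  | name       
------+------------
Hank  | Engineering
Bob   | Marketing  
Bob   | Engineering
Carol | Engineering
Frank | Marketing  
Hank  | Engineering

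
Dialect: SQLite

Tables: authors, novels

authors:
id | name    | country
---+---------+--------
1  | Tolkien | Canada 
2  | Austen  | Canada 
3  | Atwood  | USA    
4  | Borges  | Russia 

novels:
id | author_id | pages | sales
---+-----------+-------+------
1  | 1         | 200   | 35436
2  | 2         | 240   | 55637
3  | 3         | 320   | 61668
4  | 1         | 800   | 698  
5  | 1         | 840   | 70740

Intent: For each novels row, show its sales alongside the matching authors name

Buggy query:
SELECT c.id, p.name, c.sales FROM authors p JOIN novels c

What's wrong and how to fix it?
Bug: JOIN with no ON clause produces a cartesian product; every novels row pairs with every authors row

Fix: Add ON c.author_id = p.id to the JOIN

Corrected query:
SELECT c.id, p.name, c.sales FROM authors p JOIN novels c ON c.author_id = p.id

Result:
id | name    | sales
---+---------+------
1  | Tolkien | 35436
2  | Austen  | 55637
3  | Atwood  | 61668
4  | Tolkien | 698  
5  | Tolkien | 70740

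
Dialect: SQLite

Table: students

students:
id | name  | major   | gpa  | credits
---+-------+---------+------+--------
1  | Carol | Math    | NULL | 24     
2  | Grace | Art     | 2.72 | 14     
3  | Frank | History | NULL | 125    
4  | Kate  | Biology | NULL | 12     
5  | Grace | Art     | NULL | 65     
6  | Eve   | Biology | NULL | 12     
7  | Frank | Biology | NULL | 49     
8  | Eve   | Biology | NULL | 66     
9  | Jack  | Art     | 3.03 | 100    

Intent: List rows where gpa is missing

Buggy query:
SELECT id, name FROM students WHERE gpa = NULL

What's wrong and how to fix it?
Bug: '= NULL' is always unknown in SQL three-valued logic, so no rows match

Fix: Use IS NULL to test for NULL

Corrected query:
SELECT id, name FROM students WHERE gpa IS NULL

Result:
id | name 
---+------
1  | Carol
3  | Frank
4  | Kate 
5  | Grace
6  | Eve  
7  | Frank
8  | Eve  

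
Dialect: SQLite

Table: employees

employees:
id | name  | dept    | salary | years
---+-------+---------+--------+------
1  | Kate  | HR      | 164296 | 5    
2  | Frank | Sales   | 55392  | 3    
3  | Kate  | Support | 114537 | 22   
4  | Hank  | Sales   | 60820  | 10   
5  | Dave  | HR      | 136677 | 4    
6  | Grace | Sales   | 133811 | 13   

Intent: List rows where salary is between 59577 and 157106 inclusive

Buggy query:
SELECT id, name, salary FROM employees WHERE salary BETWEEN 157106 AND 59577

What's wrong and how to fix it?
Bug: BETWEEN expects the lower bound first; with 157106 AND 59577 the range is empty

Fix: Write BETWEEN 59577 AND 157106

Corrected query:
SELECT id, name, salary FROM employees WHERE salary BETWEEN 59577 AND 157106

Result:
id | name  | salary
---+-------+-------
3  | Kate  | 114537
4  | Hank  | 60820 
5  | Dave  | 136677
6  | Grace | 133811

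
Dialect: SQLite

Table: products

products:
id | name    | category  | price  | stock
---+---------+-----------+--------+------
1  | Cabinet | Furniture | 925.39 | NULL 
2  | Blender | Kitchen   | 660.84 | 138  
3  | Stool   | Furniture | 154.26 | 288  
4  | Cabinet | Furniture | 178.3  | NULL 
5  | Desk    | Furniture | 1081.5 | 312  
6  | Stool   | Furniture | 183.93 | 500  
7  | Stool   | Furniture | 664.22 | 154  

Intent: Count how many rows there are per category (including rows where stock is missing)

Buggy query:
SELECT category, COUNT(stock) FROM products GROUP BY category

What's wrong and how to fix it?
Bug: COUNT(stock) skips NULLs, so groups with missing stock are undercounted

Fix: Use COUNT(*) to count all rows regardless of NULL

Corrected query:
SELECT category, COUNT(*) FROM products GROUP BY category

Result:
category  | COUNT(*)
----------+---------
Furniture | 6       
Kitchen   | 1       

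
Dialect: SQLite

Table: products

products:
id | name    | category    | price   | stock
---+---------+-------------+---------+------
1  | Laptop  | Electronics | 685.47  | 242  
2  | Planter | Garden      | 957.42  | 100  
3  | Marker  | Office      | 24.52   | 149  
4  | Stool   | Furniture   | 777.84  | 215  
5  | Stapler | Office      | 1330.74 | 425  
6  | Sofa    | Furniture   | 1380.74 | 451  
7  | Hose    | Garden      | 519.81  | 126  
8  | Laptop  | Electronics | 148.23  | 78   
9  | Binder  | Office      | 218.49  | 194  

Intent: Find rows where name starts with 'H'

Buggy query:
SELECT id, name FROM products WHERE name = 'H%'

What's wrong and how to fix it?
Bug: '=' compares the literal string including the % character; pattern matching needs LIKE

Fix: Use LIKE for wildcard pattern matching

Corrected query:
SELECT id, name FROM products WHERE name LIKE 'H%'

Result:
id | name
---+-----
7  | Hose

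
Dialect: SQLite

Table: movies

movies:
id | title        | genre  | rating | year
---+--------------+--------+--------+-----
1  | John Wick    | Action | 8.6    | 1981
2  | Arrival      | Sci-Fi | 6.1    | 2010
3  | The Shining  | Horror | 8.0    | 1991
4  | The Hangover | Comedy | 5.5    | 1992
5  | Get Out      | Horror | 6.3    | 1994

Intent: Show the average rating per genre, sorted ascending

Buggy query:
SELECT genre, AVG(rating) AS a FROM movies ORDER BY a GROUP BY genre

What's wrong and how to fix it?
Bug: ORDER BY appears before GROUP BY; SQL clause order requires GROUP BY first

Fix: Reorder: SELECT … FROM … GROUP BY … ORDER BY …

Corrected query:
SELECT genre, AVG(rating) AS a FROM movies GROUP BY genre ORDER BY a

Result:
genre  | a   
-------+-----
Comedy | 5.5 
Sci-Fi | 6.1 
Horror | 7.15
Action | 8.6 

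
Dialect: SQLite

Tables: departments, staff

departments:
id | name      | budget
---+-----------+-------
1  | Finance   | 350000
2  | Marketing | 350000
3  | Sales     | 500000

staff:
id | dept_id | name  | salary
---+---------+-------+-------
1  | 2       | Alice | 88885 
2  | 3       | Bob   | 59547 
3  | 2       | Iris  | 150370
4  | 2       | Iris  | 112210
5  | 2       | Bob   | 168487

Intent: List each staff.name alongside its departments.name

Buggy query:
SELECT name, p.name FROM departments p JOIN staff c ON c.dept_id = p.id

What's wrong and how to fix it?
Bug: Both tables have a 'name' column; the unqualified reference is ambiguous

Fix: Prefix ambiguous columns with the table alias

Corrected query:
SELECT c.name, p.name FROM departments p JOIN staff c ON c.dept_id = p.id

Result:
name  | name     
------+----------
Alice | Marketing
Bob   | Sales    
Iris  | Marketing
Iris  | Marketing
Bob   | Marketing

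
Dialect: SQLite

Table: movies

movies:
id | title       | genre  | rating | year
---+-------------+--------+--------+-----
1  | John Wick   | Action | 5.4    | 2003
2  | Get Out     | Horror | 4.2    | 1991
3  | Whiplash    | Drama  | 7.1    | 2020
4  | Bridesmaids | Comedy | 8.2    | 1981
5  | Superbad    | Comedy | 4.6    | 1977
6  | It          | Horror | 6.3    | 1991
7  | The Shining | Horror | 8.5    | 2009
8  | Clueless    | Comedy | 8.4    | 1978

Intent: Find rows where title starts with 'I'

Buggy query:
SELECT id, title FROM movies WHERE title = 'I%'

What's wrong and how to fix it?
Bug: Wildcards only work with LIKE; '=' treats '%' as a literal character

Fix: Use LIKE for wildcard pattern matching

Corrected query:
SELECT id, title FROM movies WHERE title LIKE 'I%'

Result:
id | title
---+------
6  | It   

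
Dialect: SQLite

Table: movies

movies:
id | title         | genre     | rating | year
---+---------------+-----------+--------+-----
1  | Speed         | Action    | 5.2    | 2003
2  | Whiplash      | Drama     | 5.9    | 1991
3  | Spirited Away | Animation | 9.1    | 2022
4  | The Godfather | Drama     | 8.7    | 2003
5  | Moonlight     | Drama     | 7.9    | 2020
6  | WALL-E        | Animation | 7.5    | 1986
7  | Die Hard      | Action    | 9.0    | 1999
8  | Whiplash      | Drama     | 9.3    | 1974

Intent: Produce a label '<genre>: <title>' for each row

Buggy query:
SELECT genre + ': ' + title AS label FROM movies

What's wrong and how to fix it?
Bug: '+' is numeric addition; on text columns SQLite converts them to 0 instead of concatenating

Fix: Replace + with || to concatenate text

Corrected query:
SELECT genre || ': ' || title AS label FROM movies

Result:
label                   
------------------------
Action: Speed           
Drama: Whiplash         
Animation: Spirited Away
Drama: The Godfather    
Drama: Moonlight        
Animation: WALL-E       
Action: Die Hard        
Drama: Whiplash         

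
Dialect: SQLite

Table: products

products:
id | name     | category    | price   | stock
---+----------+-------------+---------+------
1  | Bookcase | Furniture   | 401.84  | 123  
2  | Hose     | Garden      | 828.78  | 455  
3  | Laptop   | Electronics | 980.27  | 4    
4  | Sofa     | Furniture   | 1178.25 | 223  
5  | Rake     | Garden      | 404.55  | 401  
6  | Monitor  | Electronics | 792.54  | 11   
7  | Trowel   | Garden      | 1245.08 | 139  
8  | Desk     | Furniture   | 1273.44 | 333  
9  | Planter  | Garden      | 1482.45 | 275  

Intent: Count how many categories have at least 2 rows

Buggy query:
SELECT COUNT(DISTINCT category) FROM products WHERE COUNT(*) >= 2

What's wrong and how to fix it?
Bug: COUNT(*) cannot appear in WHERE; the per-group count doesn't exist yet

Fix: Group first with HAVING COUNT(*) >= 2, then COUNT the resulting groups

Corrected query:
SELECT COUNT(*) FROM (SELECT category FROM products GROUP BY category HAVING COUNT(*) >= 2)

Result:
COUNT(*)
--------
3       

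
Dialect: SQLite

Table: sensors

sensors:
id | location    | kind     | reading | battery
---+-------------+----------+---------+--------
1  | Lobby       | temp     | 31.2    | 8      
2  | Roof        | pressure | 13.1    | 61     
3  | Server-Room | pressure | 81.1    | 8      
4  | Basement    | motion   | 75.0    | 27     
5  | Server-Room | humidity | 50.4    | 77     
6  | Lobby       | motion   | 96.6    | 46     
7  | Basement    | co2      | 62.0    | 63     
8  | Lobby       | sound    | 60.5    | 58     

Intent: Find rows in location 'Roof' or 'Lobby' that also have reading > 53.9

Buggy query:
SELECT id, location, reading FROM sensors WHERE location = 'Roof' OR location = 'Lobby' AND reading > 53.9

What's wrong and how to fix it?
Bug: Without parentheses, AND is evaluated before OR, so the reading filter only applies to the 'Lobby' branch

Fix: Group the OR with parentheses (or use IN), then AND the threshold

Corrected query:
SELECT id, location, reading FROM sensors WHERE (location = 'Roof' OR location = 'Lobby') AND reading > 53.9

Result:
id | location | reading
---+----------+--------
6  | Lobby    | 96.6   
8  | Lobby    | 60.5   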